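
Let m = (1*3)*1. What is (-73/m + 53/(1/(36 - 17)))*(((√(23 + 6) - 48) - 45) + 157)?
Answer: 188672/3 + 2948*√29/3 ≈ 68183.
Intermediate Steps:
m = 3 (m = 3*1 = 3)
(-73/m + 53/(1/(36 - 17)))*(((√(23 + 6) - 48) - 45) + 157) = (-73/3 + 53/(1/(36 - 17)))*(((√(23 + 6) - 48) - 45) + 157) = (-73*⅓ + 53/(1/19))*(((√29 - 48) - 45) + 157) = (-73/3 + 53/(1/19))*(((-48 + √29) - 45) + 157) = (-73/3 + 53*19)*((-93 + √29) + 157) = (-73/3 + 1007)*(64 + √29) = 2948*(64 + √29)/3 = 188672/3 + 2948*√29/3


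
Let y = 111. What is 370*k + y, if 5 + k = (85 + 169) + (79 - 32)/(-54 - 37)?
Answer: 8376541/91 ≈ 92050.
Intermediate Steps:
k = 22612/91 (k = -5 + ((85 + 169) + (79 - 32)/(-54 - 37)) = -5 + (254 + 47/(-91)) = -5 + (254 + 47*(-1/91)) = -5 + (254 - 47/91) = -5 + 23067/91 = 22612/91 ≈ 248.48)
370*k + y = 370*(22612/91) + 111 = 8366440/91 + 111 = 8376541/91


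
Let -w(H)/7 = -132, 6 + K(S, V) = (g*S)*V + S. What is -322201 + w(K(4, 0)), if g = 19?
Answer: -321277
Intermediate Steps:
K(S, V) = -6 + S + 19*S*V (K(S, V) = -6 + ((19*S)*V + S) = -6 + (19*S*V + S) = -6 + (S + 19*S*V) = -6 + S + 19*S*V)
w(H) = 924 (w(H) = -7*(-132) = 924)
-322201 + w(K(4, 0)) = -322201 + 924 = -321277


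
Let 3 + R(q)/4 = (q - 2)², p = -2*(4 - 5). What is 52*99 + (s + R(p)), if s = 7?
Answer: 5143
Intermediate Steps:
p = 2 (p = -2*(-1) = 2)
R(q) = -12 + 4*(-2 + q)² (R(q) = -12 + 4*(q - 2)² = -12 + 4*(-2 + q)²)
52*99 + (s + R(p)) = 52*99 + (7 + (-12 + 4*(-2 + 2)²)) = 5148 + (7 + (-12 + 4*0²)) = 5148 + (7 + (-12 + 4*0)) = 5148 + (7 + (-12 + 0)) = 5148 + (7 - 12) = 5148 - 5 = 5143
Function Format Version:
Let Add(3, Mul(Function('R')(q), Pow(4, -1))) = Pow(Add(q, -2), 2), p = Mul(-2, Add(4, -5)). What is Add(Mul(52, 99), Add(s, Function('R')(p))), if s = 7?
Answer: 5143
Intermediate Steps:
p = 2 (p = Mul(-2, -1) = 2)
Function('R')(q) = Add(-12, Mul(4, Pow(Add(-2, q), 2))) (Function('R')(q) = Add(-12, Mul(4, Pow(Add(q, -2), 2))) = Add(-12, Mul(4, Pow(Add(-2, q), 2))))
Add(Mul(52, 99), Add(s, Function('R')(p))) = Add(Mul(52, 99), Add(7, Add(-12, Mul(4, Pow(Add(-2, 2), 2))))) = Add(5148, Add(7, Add(-12, Mul(4, Pow(0, 2))))) = Add(5148, Add(7, Add(-12, Mul(4, 0)))) = Add(5148, Add(7, Add(-12, 0))) = Add(5148, Add(7, -12)) = Add(5148, -5) = 5143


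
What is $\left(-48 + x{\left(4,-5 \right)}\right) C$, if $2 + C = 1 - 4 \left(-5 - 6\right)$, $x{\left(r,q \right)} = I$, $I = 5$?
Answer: $-1849$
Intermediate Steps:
$x{\left(r,q \right)} = 5$
$C = 43$ ($C = -2 - \left(-1 + 4 \left(-5 - 6\right)\right) = -2 + \left(1 - -44\right) = -2 + \left(1 + 44\right) = -2 + 45 = 43$)
$\left(-48 + x{\left(4,-5 \right)}\right) C = \left(-48 + 5\right) 43 = \left(-43\right) 43 = -1849$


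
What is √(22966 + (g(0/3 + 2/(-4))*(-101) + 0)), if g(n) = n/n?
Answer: √22865 ≈ 151.21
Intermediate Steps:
g(n) = 1
√(22966 + (g(0/3 + 2/(-4))*(-101) + 0)) = √(22966 + (1*(-101) + 0)) = √(22966 + (-101 + 0)) = √(22966 - 101) = √22865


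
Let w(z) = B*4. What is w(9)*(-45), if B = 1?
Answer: -180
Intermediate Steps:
w(z) = 4 (w(z) = 1*4 = 4)
w(9)*(-45) = 4*(-45) = -180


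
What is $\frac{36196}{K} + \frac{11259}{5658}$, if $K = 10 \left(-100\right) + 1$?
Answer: $- \frac{64516409}{1884114} \approx -34.242$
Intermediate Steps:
$K = -999$ ($K = -1000 + 1 = -999$)
$\frac{36196}{K} + \frac{11259}{5658} = \frac{36196}{-999} + \frac{11259}{5658} = 36196 \left(- \frac{1}{999}\right) + 11259 \cdot \frac{1}{5658} = - \frac{36196}{999} + \frac{3753}{1886} = - \frac{64516409}{1884114}$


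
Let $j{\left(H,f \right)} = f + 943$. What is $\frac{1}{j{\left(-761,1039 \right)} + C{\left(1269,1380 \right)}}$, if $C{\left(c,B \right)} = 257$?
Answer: $\frac{1}{2239} \approx 0.00044663$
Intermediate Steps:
$j{\left(H,f \right)} = 943 + f$
$\frac{1}{j{\left(-761,1039 \right)} + C{\left(1269,1380 \right)}} = \frac{1}{\left(943 + 1039\right) + 257} = \frac{1}{1982 + 257} = \frac{1}{2239}$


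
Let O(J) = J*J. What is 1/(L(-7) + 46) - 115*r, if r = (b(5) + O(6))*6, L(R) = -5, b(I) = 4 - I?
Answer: -990149/41 ≈ -24150.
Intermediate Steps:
O(J) = J²
r = 210 (r = ((4 - 1*5) + 6²)*6 = ((4 - 5) + 36)*6 = (-1 + 36)*6 = 35*6 = 210)
1/(L(-7) + 46) - 115*r = 1/(-5 + 46) - 115*210 = 1/41 - 24150 = -990149/41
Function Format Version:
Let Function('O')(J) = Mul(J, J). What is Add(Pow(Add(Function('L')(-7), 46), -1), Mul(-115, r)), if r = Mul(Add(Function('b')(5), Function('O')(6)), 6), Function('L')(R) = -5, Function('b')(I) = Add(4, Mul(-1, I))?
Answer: Rational(-990149, 41) ≈ -24150.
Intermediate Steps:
Function('O')(J) = Pow(J, 2)
r = 210 (r = Mul(Add(Add(4, Mul(-1, 5)), Pow(6, 2)), 6) = Mul(Add(Add(4, -5), 36), 6) = Mul(Add(-1, 36), 6) = Mul(35, 6) = 210)
Add(Pow(Add(Function('L')(-7), 46), -1), Mul(-115, r)) = Add(Pow(Add(-5, 46), -1), Mul(-115, 210)) = Add(Pow(41, -1), -24150) = Add(Rational(1, 41), -24150) = Rational(-990149, 41)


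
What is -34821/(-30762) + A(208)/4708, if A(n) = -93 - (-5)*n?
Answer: 10726049/8045972 ≈ 1.3331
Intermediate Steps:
A(n) = -93 + 5*n
-34821/(-30762) + A(208)/4708 = -34821/(-30762) + (-93 + 5*208)/4708 = -34821*(-1/30762) + (-93 + 1040)*(1/4708) = 3869/3418 + 947*(1/4708) = 3869/3418 + 947/4708 = 10726049/8045972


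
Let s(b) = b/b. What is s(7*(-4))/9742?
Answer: 1/9742 ≈ 0.00010265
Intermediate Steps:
s(b) = 1
s(7*(-4))/9742 = 1/9742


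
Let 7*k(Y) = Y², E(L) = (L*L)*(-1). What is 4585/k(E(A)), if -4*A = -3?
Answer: 8216320/81 ≈ 1.0144e+5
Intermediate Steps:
A = ¾ (A = -¼*(-3) = ¾ ≈ 0.75000)
E(L) = -L² (E(L) = L²*(-1) = -L²)
k(Y) = Y²/7
4585/k(E(A)) = 4585/(((-(¾)²)²/7)) = 4585/(((-1*9/16)²/7)) = 4585/(((-9/16)²/7)) = 4585/(((⅐)*(81/256))) = 4585/(81/1792) = 4585*(1792/81) = 8216320/81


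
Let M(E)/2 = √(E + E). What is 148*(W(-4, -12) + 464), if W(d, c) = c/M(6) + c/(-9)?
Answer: 206608/3 - 148*√3 ≈ 68613.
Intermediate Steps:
M(E) = 2*√2*√E (M(E) = 2*√(E + E) = 2*√(2*E) = 2*(√2*√E) = 2*√2*√E)
W(d, c) = -c/9 + c*√3/12 (W(d, c) = c/((2*√2*√6)) + c/(-9) = c/((4*√3)) + c*(-⅑) = c*(√3/12) - c/9 = c*√3/12 - c/9 = -c/9 + c*√3/12)
148*(W(-4, -12) + 464) = 148*((1/36)*(-12)*(-4 + 3*√3) + 464) = 148*((4/3 - √3) + 464) = 148*(1396/3 - √3) = 206608/3 - 148*√3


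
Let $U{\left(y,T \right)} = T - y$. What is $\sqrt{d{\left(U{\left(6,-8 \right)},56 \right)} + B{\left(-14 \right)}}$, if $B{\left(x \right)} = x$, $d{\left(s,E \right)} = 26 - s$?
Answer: $\sqrt{26} \approx 5.099$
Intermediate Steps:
$\sqrt{d{\left(U{\left(6,-8 \right)},56 \right)} + B{\left(-14 \right)}} = \sqrt{\left(26 - \left(-8 - 6\right)\right) - 14} = \sqrt{\left(26 - -14\right) - 14} = \sqrt{\left(26 + 14\right) - 14} = \sqrt{40 - 14} = \sqrt{26}$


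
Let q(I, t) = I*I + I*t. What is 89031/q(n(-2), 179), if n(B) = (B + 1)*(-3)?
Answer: 29677/182 ≈ 163.06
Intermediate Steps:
n(B) = -3 - 3*B (n(B) = (1 + B)*(-3) = -3 - 3*B)
q(I, t) = I**2 + I*t
89031/q(n(-2), 179) = 89031/(((-3 - 3*(-2))*((-3 - 3*(-2)) + 179))) = 89031/(((-3 + 6)*((-3 + 6) + 179))) = 89031/((3*(3 + 179))) = 89031/((3*182)) = 89031/546 = 89031*(1/546) = 29677/182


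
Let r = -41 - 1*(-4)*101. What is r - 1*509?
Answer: -146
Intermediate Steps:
r = 363 (r = -41 + 4*101 = -41 + 404 = 363)
r - 1*509 = 363 - 1*509 = 363 - 509 = -146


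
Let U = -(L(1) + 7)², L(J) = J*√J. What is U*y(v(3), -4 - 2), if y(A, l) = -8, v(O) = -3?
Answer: 512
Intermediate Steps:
L(J) = J^(3/2)
U = -64 (U = -(1^(3/2) + 7)² = -(1 + 7)² = -1*8² = -1*64 = -64)
U*y(v(3), -4 - 2) = -64*(-8) = 512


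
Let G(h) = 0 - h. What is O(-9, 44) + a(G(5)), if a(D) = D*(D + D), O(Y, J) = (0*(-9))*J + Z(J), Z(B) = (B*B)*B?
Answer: 85234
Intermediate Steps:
Z(B) = B³ (Z(B) = B²*B = B³)
O(Y, J) = J³ (O(Y, J) = (0*(-9))*J + J³ = 0*J + J³ = 0 + J³ = J³)
G(h) = -h
a(D) = 2*D² (a(D) = D*(2*D) = 2*D²)
O(-9, 44) + a(G(5)) = 44³ + 2*(-1*5)² = 85184 + 2*(-5)² = 85184 + 2*25 = 85184 + 50 = 85234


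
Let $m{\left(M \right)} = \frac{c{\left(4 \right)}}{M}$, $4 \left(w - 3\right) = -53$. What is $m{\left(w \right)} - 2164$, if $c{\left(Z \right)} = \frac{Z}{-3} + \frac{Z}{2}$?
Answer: $- \frac{266180}{123} \approx -2164.1$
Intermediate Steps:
$w = - \frac{41}{4}$ ($w = 3 + \frac{1}{4} \left(-53\right) = 3 - \frac{53}{4} = - \frac{41}{4} \approx -10.25$)
$c{\left(Z \right)} = \frac{Z}{6}$ ($c{\left(Z \right)} = Z \left(- \frac{1}{3}\right) + Z \frac{1}{2} = - \frac{Z}{3} + \frac{Z}{2} = \frac{Z}{6}$)
$m{\left(M \right)} = \frac{2}{3 M}$ ($m{\left(M \right)} = \frac{\frac{1}{6} \cdot 4}{M} = \frac{2}{3 M}$)
$m{\left(w \right)} - 2164 = \frac{2}{3 \left(- \frac{41}{4}\right)} - 2164 = \frac{2}{3} \left(- \frac{4}{41}\right) - 2164 = - \frac{8}{123} - 2164 = - \frac{266180}{123}$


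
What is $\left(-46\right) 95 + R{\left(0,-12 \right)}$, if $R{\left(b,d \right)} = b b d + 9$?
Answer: $-4361$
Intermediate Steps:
$R{\left(b,d \right)} = 9 + d b^{2}$ ($R{\left(b,d \right)} = b^{2} d + 9 = d b^{2} + 9 = 9 + d b^{2}$)
$\left(-46\right) 95 + R{\left(0,-12 \right)} = \left(-46\right) 95 + \left(9 - 12 \cdot 0^{2}\right) = -4370 + \left(9 - 0\right) = -4370 + \left(9 + 0\right) = -4370 + 9 = -4361$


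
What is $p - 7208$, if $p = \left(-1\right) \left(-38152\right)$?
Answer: $30944$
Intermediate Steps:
$p = 38152$
$p - 7208 = 38152 - 7208 = 30944$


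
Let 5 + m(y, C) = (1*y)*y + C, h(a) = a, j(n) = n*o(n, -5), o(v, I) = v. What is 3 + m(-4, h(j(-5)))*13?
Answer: 471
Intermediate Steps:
j(n) = n² (j(n) = n*n = n²)
m(y, C) = -5 + C + y² (m(y, C) = -5 + ((1*y)*y + C) = -5 + (y*y + C) = -5 + (y² + C) = -5 + (C + y²) = -5 + C + y²)
3 + m(-4, h(j(-5)))*13 = 3 + (-5 + (-5)² + (-4)²)*13 = 3 + (-5 + 25 + 16)*13 = 3 + 36*13 = 3 + 468 = 471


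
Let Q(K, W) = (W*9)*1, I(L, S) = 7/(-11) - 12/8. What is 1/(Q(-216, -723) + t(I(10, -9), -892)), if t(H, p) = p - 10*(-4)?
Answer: -1/7359 ≈ -0.00013589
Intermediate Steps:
I(L, S) = -47/22 (I(L, S) = 7*(-1/11) - 12*⅛ = -7/11 - 3/2 = -47/22)
t(H, p) = 40 + p (t(H, p) = p + 40 = 40 + p)
Q(K, W) = 9*W (Q(K, W) = (9*W)*1 = 9*W)
1/(Q(-216, -723) + t(I(10, -9), -892)) = 1/(9*(-723) + (40 - 892)) = 1/(-6507 - 852) = 1/(-7359) = -1/7359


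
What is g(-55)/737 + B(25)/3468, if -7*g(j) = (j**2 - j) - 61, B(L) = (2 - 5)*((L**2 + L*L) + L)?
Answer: -592217/350812 ≈ -1.6881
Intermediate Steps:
B(L) = -6*L**2 - 3*L (B(L) = -3*((L**2 + L**2) + L) = -3*(2*L**2 + L) = -3*(L + 2*L**2) = -6*L**2 - 3*L)
g(j) = 61/7 - j**2/7 + j/7 (g(j) = -((j**2 - j) - 61)/7 = -(-61 + j**2 - j)/7 = 61/7 - j**2/7 + j/7)
g(-55)/737 + B(25)/3468 = (61/7 - 1/7*(-55)**2 + (1/7)*(-55))/737 - 3*25*(1 + 2*25)/3468 = (61/7 - 1/7*3025 - 55/7)*(1/737) - 3*25*(1 + 50)*(1/3468) = (61/7 - 3025/7 - 55/7)*(1/737) - 3*25*51*(1/3468) = -3019/7*1/737 - 3825*1/3468 = -3019/5159 - 75/68 = -592217/350812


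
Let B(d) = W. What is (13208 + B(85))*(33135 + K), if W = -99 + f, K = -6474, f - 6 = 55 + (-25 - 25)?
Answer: 349792320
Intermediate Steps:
f = 11 (f = 6 + (55 + (-25 - 25)) = 6 + (55 - 50) = 6 + 5 = 11)
W = -88 (W = -99 + 11 = -88)
B(d) = -88
(13208 + B(85))*(33135 + K) = (13208 - 88)*(33135 - 6474) = 13120*26661 = 349792320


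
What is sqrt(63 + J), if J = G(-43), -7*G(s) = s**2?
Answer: 8*I*sqrt(154)/7 ≈ 14.182*I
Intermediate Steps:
G(s) = -s**2/7
J = -1849/7 (J = -1/7*(-43)**2 = -1/7*1849 = -1849/7 ≈ -264.14)
sqrt(63 + J) = sqrt(63 - 1849/7) = sqrt(-1408/7) = 8*I*sqrt(154)/7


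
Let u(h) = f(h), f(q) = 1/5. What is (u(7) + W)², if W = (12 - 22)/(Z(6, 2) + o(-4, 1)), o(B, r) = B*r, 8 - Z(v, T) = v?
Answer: 676/25 ≈ 27.040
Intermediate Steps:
Z(v, T) = 8 - v
f(q) = ⅕
u(h) = ⅕
W = 5 (W = (12 - 22)/((8 - 1*6) - 4*1) = -10/((8 - 6) - 4) = -10/(2 - 4) = -10/(-2) = -10*(-½) = 5)
(u(7) + W)² = (⅕ + 5)² = (26/5)² = 676/25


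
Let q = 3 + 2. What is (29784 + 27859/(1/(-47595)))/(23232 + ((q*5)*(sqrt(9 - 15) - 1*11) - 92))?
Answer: -6063429054933/104562395 + 1325919321*I*sqrt(6)/20912479 ≈ -57989.0 + 155.31*I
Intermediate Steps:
q = 5
(29784 + 27859/(1/(-47595)))/(23232 + ((q*5)*(sqrt(9 - 15) - 1*11) - 92)) = (29784 + 27859/(1/(-47595)))/(23232 + ((5*5)*(sqrt(9 - 15) - 1*11) - 92)) = (29784 + 27859/(-1/47595))/(23232 + (25*(sqrt(-6) - 11) - 92)) = (29784 + 27859*(-47595))/(23232 + (25*(I*sqrt(6) - 11) - 92)) = (29784 - 1325949105)/(23232 + (25*(-11 + I*sqrt(6)) - 92)) = -1325919321/(23232 + ((-275 + 25*I*sqrt(6)) - 92)) = -1325919321/(23232 + (-367 + 25*I*sqrt(6))) = -1325919321/(22865 + 25*I*sqrt(6))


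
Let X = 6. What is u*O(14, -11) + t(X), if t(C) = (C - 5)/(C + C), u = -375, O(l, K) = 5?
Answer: -22499/12 ≈ -1874.9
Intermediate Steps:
t(C) = (-5 + C)/(2*C) (t(C) = (-5 + C)/((2*C)) = (-5 + C)*(1/(2*C)) = (-5 + C)/(2*C))
u*O(14, -11) + t(X) = -375*5 + (1/2)*(-5 + 6)/6 = -1875 + (1/2)*(1/6)*1 = -1875 + 1/12 = -22499/12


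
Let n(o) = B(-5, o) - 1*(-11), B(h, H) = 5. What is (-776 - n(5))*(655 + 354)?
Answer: -799128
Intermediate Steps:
n(o) = 16 (n(o) = 5 - 1*(-11) = 5 + 11 = 16)
(-776 - n(5))*(655 + 354) = (-776 - 1*16)*(655 + 354) = (-776 - 16)*1009 = -792*1009 = -799128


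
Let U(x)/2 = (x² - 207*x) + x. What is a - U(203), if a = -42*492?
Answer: -19446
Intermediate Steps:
a = -20664
U(x) = -412*x + 2*x² (U(x) = 2*((x² - 207*x) + x) = 2*(x² - 206*x) = -412*x + 2*x²)
a - U(203) = -20664 - 2*203*(-206 + 203) = -20664 - 2*203*(-3) = -20664 - 1*(-1218) = -20664 + 1218 = -19446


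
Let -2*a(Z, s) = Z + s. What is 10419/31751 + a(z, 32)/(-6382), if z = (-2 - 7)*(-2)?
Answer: 67287833/202634882 ≈ 0.33206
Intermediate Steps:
z = 18 (z = -9*(-2) = 18)
a(Z, s) = -Z/2 - s/2 (a(Z, s) = -(Z + s)/2 = -Z/2 - s/2)
10419/31751 + a(z, 32)/(-6382) = 10419/31751 + (-½*18 - ½*32)/(-6382) = 10419*(1/31751) + (-9 - 16)*(-1/6382) = 10419/31751 - 25*(-1/6382) = 10419/31751 + 25/6382 = 67287833/202634882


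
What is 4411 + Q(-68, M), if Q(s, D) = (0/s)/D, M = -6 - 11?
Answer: 4411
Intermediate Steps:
M = -17
Q(s, D) = 0 (Q(s, D) = 0/D = 0)
4411 + Q(-68, M) = 4411 + 0 = 4411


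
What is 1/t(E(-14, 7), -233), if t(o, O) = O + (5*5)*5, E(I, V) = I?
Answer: -1/108 ≈ -0.0092593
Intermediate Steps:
t(o, O) = 125 + O (t(o, O) = O + 25*5 = O + 125 = 125 + O)
1/t(E(-14, 7), -233) = 1/(125 - 233) = 1/(-108) = -1/108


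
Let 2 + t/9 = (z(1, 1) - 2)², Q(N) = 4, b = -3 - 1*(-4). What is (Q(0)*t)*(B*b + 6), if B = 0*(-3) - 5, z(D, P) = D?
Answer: -36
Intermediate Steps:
b = 1 (b = -3 + 4 = 1)
B = -5 (B = 0 - 5 = -5)
t = -9 (t = -18 + 9*(1 - 2)² = -18 + 9*(-1)² = -18 + 9*1 = -18 + 9 = -9)
(Q(0)*t)*(B*b + 6) = (4*(-9))*(-5*1 + 6) = -36*(-5 + 6) = -36*1 = -36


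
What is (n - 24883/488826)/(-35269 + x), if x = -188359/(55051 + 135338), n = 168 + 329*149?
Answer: -80313552904787/57587287524000 ≈ -1.3946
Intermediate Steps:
n = 49189 (n = 168 + 49021 = 49189)
x = -188359/190389 ≈ -0.98934
(n - 24883/488826)/(-35269 + x) = (49189 - 24883/488826)/(-35269 - 188359/190389) = (49189 - 24883*1/488826)/(-6715018000/190389) = (49189 - 24883/488826)*(-190389/6715018000) = (24044837231/488826)*(-190389/6715018000) = -80313552904787/57587287524000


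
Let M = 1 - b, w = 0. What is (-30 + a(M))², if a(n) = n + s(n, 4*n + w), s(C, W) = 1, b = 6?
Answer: 1156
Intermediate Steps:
M = -5 (M = 1 - 1*6 = 1 - 6 = -5)
a(n) = 1 + n (a(n) = n + 1 = 1 + n)
(-30 + a(M))² = (-30 + (1 - 5))² = (-30 - 4)² = (-34)² = 1156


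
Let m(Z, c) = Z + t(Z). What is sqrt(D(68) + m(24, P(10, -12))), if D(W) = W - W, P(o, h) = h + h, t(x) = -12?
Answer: 2*sqrt(3) ≈ 3.4641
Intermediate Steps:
P(o, h) = 2*h
m(Z, c) = -12 + Z (m(Z, c) = Z - 12 = -12 + Z)
D(W) = 0
sqrt(D(68) + m(24, P(10, -12))) = sqrt(0 + (-12 + 24)) = sqrt(0 + 12) = sqrt(12) = 2*sqrt(3)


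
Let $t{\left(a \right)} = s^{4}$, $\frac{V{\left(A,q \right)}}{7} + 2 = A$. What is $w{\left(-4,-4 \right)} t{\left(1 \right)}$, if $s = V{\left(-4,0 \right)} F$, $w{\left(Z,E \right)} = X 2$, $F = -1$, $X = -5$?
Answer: $-31116960$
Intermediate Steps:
$V{\left(A,q \right)} = -14 + 7 A$
$w{\left(Z,E \right)} = -10$ ($w{\left(Z,E \right)} = \left(-5\right) 2 = -10$)
$s = 42$ ($s = \left(-14 + 7 \left(-4\right)\right) \left(-1\right) = \left(-14 - 28\right) \left(-1\right) = \left(-42\right) \left(-1\right) = 42$)
$t{\left(a \right)} = 3111696$ ($t{\left(a \right)} = 42^{4} = 3111696$)
$w{\left(-4,-4 \right)} t{\left(1 \right)} = \left(-10\right) 3111696 = -31116960$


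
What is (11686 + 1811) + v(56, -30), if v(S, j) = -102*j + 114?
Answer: 16671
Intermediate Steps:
v(S, j) = 114 - 102*j
(11686 + 1811) + v(56, -30) = (11686 + 1811) + (114 - 102*(-30)) = 13497 + (114 + 3060) = 13497 + 3174 = 16671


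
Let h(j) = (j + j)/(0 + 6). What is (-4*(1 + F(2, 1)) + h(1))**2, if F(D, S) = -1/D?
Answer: 25/9 ≈ 2.7778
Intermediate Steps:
h(j) = j/3 (h(j) = (2*j)/6 = (2*j)*(1/6) = j/3)
(-4*(1 + F(2, 1)) + h(1))**2 = (-4*(1 - 1/2) + (1/3)*1)**2 = (-4*(1 - 1*1/2) + 1/3)**2 = (-4*(1 - 1/2) + 1/3)**2 = (-4*1/2 + 1/3)**2 = (-2 + 1/3)**2 = (-5/3)**2 = 25/9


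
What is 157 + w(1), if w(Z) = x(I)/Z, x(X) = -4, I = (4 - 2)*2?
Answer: 153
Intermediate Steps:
I = 4 (I = 2*2 = 4)
w(Z) = -4/Z
157 + w(1) = 157 - 4/1 = 157 - 4*1 = 157 - 4 = 153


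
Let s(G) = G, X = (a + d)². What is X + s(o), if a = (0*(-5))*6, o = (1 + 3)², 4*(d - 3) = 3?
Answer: 481/16 ≈ 30.063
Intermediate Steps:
d = 15/4 (d = 3 + (¼)*3 = 3 + ¾ = 15/4 ≈ 3.7500)
o = 16 (o = 4² = 16)
a = 0 (a = 0*6 = 0)
X = 225/16 (X = (0 + 15/4)² = (15/4)² = 225/16 ≈ 14.063)
X + s(o) = 225/16 + 16 = 481/16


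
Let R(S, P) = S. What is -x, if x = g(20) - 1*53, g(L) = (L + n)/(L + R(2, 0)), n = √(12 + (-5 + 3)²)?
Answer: 571/11 ≈ 51.909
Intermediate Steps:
n = 4 (n = √(12 + (-2)²) = √(12 + 4) = √16 = 4)
g(L) = (4 + L)/(2 + L) (g(L) = (L + 4)/(L + 2) = (4 + L)/(2 + L))
x = -571/11 (x = (4 + 20)/(2 + 20) - 1*53 = 24/22 - 53 = (1/22)*24 - 53 = 12/11 - 53 = -571/11 ≈ -51.909)
-x = -1*(-571/11) = 571/11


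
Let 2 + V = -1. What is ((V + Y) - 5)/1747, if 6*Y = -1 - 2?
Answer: -17/3494 ≈ -0.0048655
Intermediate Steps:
Y = -½ (Y = (-1 - 2)/6 = (⅙)*(-3) = -½ ≈ -0.50000)
V = -3 (V = -2 - 1 = -3)
((V + Y) - 5)/1747 = ((-3 - ½) - 5)/1747 = (-7/2 - 5)/1747 = (1/1747)*(-17/2) = -17/3494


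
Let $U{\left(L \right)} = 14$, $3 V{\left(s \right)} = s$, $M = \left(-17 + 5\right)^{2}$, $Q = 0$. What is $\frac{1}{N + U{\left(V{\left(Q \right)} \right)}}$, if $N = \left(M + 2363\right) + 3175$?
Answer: $\frac{1}{5696} \approx 0.00017556$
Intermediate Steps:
$M = 144$ ($M = \left(-12\right)^{2} = 144$)
$V{\left(s \right)} = \frac{s}{3}$
$N = 5682$ ($N = \left(144 + 2363\right) + 3175 = 2507 + 3175 = 5682$)
$\frac{1}{N + U{\left(V{\left(Q \right)} \right)}} = \frac{1}{5682 + 14} = \frac{1}{5696}$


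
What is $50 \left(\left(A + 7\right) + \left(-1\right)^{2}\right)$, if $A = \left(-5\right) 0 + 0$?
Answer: $400$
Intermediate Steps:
$A = 0$ ($A = 0 + 0 = 0$)
$50 \left(\left(A + 7\right) + \left(-1\right)^{2}\right) = 50 \left(\left(0 + 7\right) + \left(-1\right)^{2}\right) = 50 \left(7 + 1\right) = 50 \cdot 8 = 400$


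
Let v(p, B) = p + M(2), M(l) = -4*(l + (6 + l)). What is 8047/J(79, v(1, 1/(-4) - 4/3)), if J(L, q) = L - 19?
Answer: 8047/60 ≈ 134.12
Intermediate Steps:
M(l) = -24 - 8*l (M(l) = -4*(6 + 2*l) = -24 - 8*l)
v(p, B) = -40 + p (v(p, B) = p + (-24 - 8*2) = p + (-24 - 16) = p - 40 = -40 + p)
J(L, q) = -19 + L
8047/J(79, v(1, 1/(-4) - 4/3)) = 8047/(-19 + 79) = 8047/60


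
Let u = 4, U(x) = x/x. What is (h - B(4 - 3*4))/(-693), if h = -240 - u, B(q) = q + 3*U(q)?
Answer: 239/693 ≈ 0.34488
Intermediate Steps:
U(x) = 1
B(q) = 3 + q (B(q) = q + 3*1 = q + 3 = 3 + q)
h = -244 (h = -240 - 1*4 = -240 - 4 = -244)
(h - B(4 - 3*4))/(-693) = (-244 - (3 + (4 - 3*4)))/(-693) = (-244 - (3 + (4 - 12)))*(-1/693) = (-244 - (3 - 8))*(-1/693) = (-244 - 1*(-5))*(-1/693) = (-244 + 5)*(-1/693) = -239*(-1/693) = 239/693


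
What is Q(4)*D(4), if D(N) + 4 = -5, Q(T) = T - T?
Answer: 0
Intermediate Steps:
Q(T) = 0
D(N) = -9 (D(N) = -4 - 5 = -9)
Q(4)*D(4) = 0*(-9) = 0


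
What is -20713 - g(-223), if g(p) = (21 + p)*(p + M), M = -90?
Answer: -83939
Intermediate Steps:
g(p) = (-90 + p)*(21 + p) (g(p) = (21 + p)*(p - 90) = (21 + p)*(-90 + p) = (-90 + p)*(21 + p))
-20713 - g(-223) = -20713 - (-1890 + (-223)² - 69*(-223)) = -20713 - (-1890 + 49729 + 15387) = -20713 - 1*63226 = -20713 - 63226 = -83939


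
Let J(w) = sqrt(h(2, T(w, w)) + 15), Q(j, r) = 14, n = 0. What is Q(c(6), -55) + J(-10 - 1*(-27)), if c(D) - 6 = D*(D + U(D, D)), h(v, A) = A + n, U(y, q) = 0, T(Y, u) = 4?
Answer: 14 + sqrt(19) ≈ 18.359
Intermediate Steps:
h(v, A) = A (h(v, A) = A + 0 = A)
c(D) = 6 + D**2 (c(D) = 6 + D*(D + 0) = 6 + D*D = 6 + D**2)
J(w) = sqrt(19) (J(w) = sqrt(4 + 15) = sqrt(19))
Q(c(6), -55) + J(-10 - 1*(-27)) = 14 + sqrt(19)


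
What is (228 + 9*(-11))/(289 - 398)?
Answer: -129/109 ≈ -1.1835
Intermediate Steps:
(228 + 9*(-11))/(289 - 398) = (228 - 99)/(-109) = 129*(-1/109) = -129/109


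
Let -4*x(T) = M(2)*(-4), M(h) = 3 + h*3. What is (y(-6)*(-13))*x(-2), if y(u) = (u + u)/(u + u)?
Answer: -117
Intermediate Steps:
y(u) = 1 (y(u) = (2*u)/((2*u)) = (2*u)*(1/(2*u)) = 1)
M(h) = 3 + 3*h
x(T) = 9 (x(T) = -(3 + 3*2)*(-4)/4 = -(3 + 6)*(-4)/4 = -9*(-4)/4 = -1/4*(-36) = 9)
(y(-6)*(-13))*x(-2) = (1*(-13))*9 = -13*9 = -117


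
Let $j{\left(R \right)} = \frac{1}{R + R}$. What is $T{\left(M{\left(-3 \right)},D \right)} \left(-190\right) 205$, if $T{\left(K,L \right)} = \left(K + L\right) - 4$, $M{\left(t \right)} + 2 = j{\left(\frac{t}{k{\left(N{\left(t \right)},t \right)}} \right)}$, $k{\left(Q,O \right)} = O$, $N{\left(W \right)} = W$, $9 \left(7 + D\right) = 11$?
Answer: $\frac{3953425}{9} \approx 4.3927 \cdot 10^{5}$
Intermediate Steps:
$D = - \frac{52}{9}$ ($D = -7 + \frac{1}{9} \cdot 11 = -7 + \frac{11}{9} = - \frac{52}{9} \approx -5.7778$)
$j{\left(R \right)} = \frac{1}{2 R}$
$M{\left(t \right)} = - \frac{3}{2}$ ($M{\left(t \right)} = -2 + \frac{1}{2 \frac{t}{t}} = -2 + \frac{1}{2 \cdot 1} = -2 + \frac{1}{2} \cdot 1 = -2 + \frac{1}{2} = - \frac{3}{2}$)
$T{\left(K,L \right)} = -4 + K + L$
$T{\left(M{\left(-3 \right)},D \right)} \left(-190\right) 205 = \left(-4 - \frac{3}{2} - \frac{52}{9}\right) \left(-190\right) 205 = \left(- \frac{203}{18}\right) \left(-190\right) 205 = \frac{19285}{9} \cdot 205 = \frac{3953425}{9}$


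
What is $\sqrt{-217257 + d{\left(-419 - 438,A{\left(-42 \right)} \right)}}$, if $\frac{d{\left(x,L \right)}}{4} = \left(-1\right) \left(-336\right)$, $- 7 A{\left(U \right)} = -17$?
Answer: $i \sqrt{215913} \approx 464.66 i$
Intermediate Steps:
$A{\left(U \right)} = \frac{17}{7}$ ($A{\left(U \right)} = \left(- \frac{1}{7}\right) \left(-17\right) = \frac{17}{7}$)
$d{\left(x,L \right)} = 1344$ ($d{\left(x,L \right)} = 4 \left(\left(-1\right) \left(-336\right)\right) = 4 \cdot 336 = 1344$)
$\sqrt{-217257 + d{\left(-419 - 438,A{\left(-42 \right)} \right)}} = \sqrt{-217257 + 1344} = \sqrt{-215913} = i \sqrt{215913}$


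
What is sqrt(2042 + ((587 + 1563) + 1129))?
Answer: sqrt(5321) ≈ 72.945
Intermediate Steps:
sqrt(2042 + ((587 + 1563) + 1129)) = sqrt(2042 + (2150 + 1129)) = sqrt(2042 + 3279) = sqrt(5321)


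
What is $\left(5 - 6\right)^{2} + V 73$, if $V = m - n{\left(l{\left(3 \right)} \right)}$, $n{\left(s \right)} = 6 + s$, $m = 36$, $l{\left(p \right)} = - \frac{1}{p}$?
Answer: $\frac{6646}{3} \approx 2215.3$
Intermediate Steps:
$V = \frac{91}{3}$ ($V = 36 - \left(6 - \frac{1}{3}\right) = 36 - \frac{17}{3} = \frac{91}{3} \approx 30.333$)
$\left(5 - 6\right)^{2} + V 73 = \left(5 - 6\right)^{2} + \frac{91}{3} \cdot 73 = \left(-1\right)^{2} + \frac{6643}{3} = 1 + \frac{6643}{3} = \frac{6646}{3}$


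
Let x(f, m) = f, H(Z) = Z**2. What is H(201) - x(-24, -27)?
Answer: 40425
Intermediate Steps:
H(201) - x(-24, -27) = 201**2 - 1*(-24) = 40401 + 24 = 40425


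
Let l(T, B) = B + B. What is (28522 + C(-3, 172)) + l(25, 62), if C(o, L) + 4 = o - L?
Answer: 28467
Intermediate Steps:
C(o, L) = -4 + o - L (C(o, L) = -4 + (o - L) = -4 + o - L)
l(T, B) = 2*B
(28522 + C(-3, 172)) + l(25, 62) = (28522 + (-4 - 3 - 1*172)) + 2*62 = (28522 + (-4 - 3 - 172)) + 124 = (28522 - 179) + 124 = 28343 + 124 = 28467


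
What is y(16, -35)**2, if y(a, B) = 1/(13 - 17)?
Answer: 1/16 ≈ 0.062500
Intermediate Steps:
y(a, B) = -1/4 (y(a, B) = 1/(-4) = -1/4)
y(16, -35)**2 = (-1/4)**2 = 1/16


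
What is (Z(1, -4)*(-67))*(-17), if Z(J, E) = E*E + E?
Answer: 13668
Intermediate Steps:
Z(J, E) = E + E**2 (Z(J, E) = E**2 + E = E + E**2)
(Z(1, -4)*(-67))*(-17) = (-4*(1 - 4)*(-67))*(-17) = (-4*(-3)*(-67))*(-17) = (12*(-67))*(-17) = -804*(-17) = 13668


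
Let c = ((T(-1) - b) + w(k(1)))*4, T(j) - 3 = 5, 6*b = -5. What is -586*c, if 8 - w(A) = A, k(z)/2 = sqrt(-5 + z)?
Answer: -118372/3 + 9376*I ≈ -39457.0 + 9376.0*I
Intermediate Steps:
b = -5/6 (b = (1/6)*(-5) = -5/6 ≈ -0.83333)
T(j) = 8 (T(j) = 3 + 5 = 8)
k(z) = 2*sqrt(-5 + z)
w(A) = 8 - A
c = 202/3 - 16*I (c = ((8 - 1*(-5/6)) + (8 - 2*sqrt(-5 + 1)))*4 = ((8 + 5/6) + (8 - 2*sqrt(-4)))*4 = (53/6 + (8 - 2*2*I))*4 = (53/6 + (8 - 4*I))*4 = (101/6 - 4*I)*4 = 202/3 - 16*I ≈ 67.333 - 16.0*I)
-586*c = -586*(202/3 - 16*I) = -118372/3 + 9376*I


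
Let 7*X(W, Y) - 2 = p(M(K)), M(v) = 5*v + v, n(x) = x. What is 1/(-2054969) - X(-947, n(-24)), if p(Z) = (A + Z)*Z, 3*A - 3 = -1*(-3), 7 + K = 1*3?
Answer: -155590511/2054969 ≈ -75.714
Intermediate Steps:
K = -4 (K = -7 + 1*3 = -7 + 3 = -4)
A = 2 (A = 1 + (-1*(-3))/3 = 1 + (⅓)*3 = 1 + 1 = 2)
M(v) = 6*v
p(Z) = Z*(2 + Z) (p(Z) = (2 + Z)*Z = Z*(2 + Z))
X(W, Y) = 530/7 (X(W, Y) = 2/7 + ((6*(-4))*(2 + 6*(-4)))/7 = 2/7 + (-24*(2 - 24))/7 = 2/7 + (-24*(-22))/7 = 2/7 + (⅐)*528 = 2/7 + 528/7 = 530/7)
1/(-2054969) - X(-947, n(-24)) = 1/(-2054969) - 1*530/7 = -1/2054969 - 530/7 = -155590511/2054969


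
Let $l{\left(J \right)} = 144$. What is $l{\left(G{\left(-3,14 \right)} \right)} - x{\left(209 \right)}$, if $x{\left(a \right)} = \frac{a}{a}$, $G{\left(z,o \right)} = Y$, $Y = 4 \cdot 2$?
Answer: $143$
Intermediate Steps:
$Y = 8$
$G{\left(z,o \right)} = 8$
$x{\left(a \right)} = 1$
$l{\left(G{\left(-3,14 \right)} \right)} - x{\left(209 \right)} = 144 - 1 = 143$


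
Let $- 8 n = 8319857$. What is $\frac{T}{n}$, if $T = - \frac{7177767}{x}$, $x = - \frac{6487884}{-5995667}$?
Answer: $\frac{28690333823726}{4498188926049} \approx 6.3782$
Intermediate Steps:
$x = \frac{6487884}{5995667}$ ($x = \left(-6487884\right) \left(- \frac{1}{5995667}\right) = \frac{6487884}{5995667} \approx 1.0821$)
$n = - \frac{8319857}{8}$ ($n = \left(- \frac{1}{8}\right) 8319857 = - \frac{8319857}{8} \approx -1.04 \cdot 10^{6}$)
$T = - \frac{14345166911863}{2162628}$ ($T = - \frac{7177767}{\frac{6487884}{5995667}} = \left(-7177767\right) \frac{5995667}{6487884} = - \frac{14345166911863}{2162628} \approx -6.6332 \cdot 10^{6}$)
$\frac{T}{n} = - \frac{14345166911863}{2162628 \left(- \frac{8319857}{8}\right)} = \left(- \frac{14345166911863}{2162628}\right) \left(- \frac{8}{8319857}\right) = \frac{28690333823726}{4498188926049}$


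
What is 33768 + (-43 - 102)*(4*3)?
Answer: 32028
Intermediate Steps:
33768 + (-43 - 102)*(4*3) = 33768 - 145*12 = 33768 - 1740 = 32028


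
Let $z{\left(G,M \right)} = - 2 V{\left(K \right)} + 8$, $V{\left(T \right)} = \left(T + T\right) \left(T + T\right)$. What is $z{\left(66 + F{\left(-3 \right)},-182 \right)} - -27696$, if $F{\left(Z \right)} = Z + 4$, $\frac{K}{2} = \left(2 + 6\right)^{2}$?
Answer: $-103368$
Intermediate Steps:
$K = 128$ ($K = 2 \left(2 + 6\right)^{2} = 2 \cdot 8^{2} = 2 \cdot 64 = 128$)
$F{\left(Z \right)} = 4 + Z$
$V{\left(T \right)} = 4 T^{2}$ ($V{\left(T \right)} = 2 T 2 T = 4 T^{2}$)
$z{\left(G,M \right)} = -131064$ ($z{\left(G,M \right)} = - 2 \cdot 4 \cdot 128^{2} + 8 = - 2 \cdot 4 \cdot 16384 + 8 = \left(-2\right) 65536 + 8 = -131072 + 8 = -131064$)
$z{\left(66 + F{\left(-3 \right)},-182 \right)} - -27696 = -131064 - -27696 = -131064 + 27696 = -103368$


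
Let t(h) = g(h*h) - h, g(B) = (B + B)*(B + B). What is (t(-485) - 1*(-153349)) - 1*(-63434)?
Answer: 221323419768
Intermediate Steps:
g(B) = 4*B² (g(B) = (2*B)*(2*B) = 4*B²)
t(h) = -h + 4*h⁴ (t(h) = 4*(h*h)² - h = 4*(h²)² - h = 4*h⁴ - h = -h + 4*h⁴)
(t(-485) - 1*(-153349)) - 1*(-63434) = ((-1*(-485) + 4*(-485)⁴) - 1*(-153349)) - 1*(-63434) = ((485 + 4*55330800625) + 153349) + 63434 = ((485 + 221323202500) + 153349) + 63434 = (221323202985 + 153349) + 63434 = 221323356334 + 63434 = 221323419768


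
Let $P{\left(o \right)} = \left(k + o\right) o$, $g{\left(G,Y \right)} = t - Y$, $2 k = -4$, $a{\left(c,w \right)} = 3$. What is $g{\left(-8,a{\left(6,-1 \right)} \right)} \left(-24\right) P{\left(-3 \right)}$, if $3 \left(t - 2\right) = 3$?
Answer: $0$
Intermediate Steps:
$t = 3$ ($t = 2 + \frac{1}{3} \cdot 3 = 2 + 1 = 3$)
$k = -2$ ($k = \frac{1}{2} \left(-4\right) = -2$)
$g{\left(G,Y \right)} = 3 - Y$
$P{\left(o \right)} = o \left(-2 + o\right)$ ($P{\left(o \right)} = \left(-2 + o\right) o = o \left(-2 + o\right)$)
$g{\left(-8,a{\left(6,-1 \right)} \right)} \left(-24\right) P{\left(-3 \right)} = \left(3 - 3\right) \left(-24\right) \left(- 3 \left(-2 - 3\right)\right) = \left(3 - 3\right) \left(-24\right) \left(\left(-3\right) \left(-5\right)\right) = 0 \left(-24\right) 15 = 0 \cdot 15 = 0$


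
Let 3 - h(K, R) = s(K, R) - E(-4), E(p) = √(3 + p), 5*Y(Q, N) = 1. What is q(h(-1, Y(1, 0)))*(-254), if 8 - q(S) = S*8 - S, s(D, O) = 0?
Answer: 3302 + 1778*I ≈ 3302.0 + 1778.0*I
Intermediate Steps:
Y(Q, N) = ⅕ (Y(Q, N) = (⅕)*1 = ⅕)
h(K, R) = 3 + I (h(K, R) = 3 - (0 - √(3 - 4)) = 3 - (0 - √(-1)) = 3 - (0 - I) = 3 - (-1)*I = 3 + I)
q(S) = 8 - 7*S (q(S) = 8 - (S*8 - S) = 8 - (8*S - S) = 8 - 7*S)
q(h(-1, Y(1, 0)))*(-254) = (8 - 7*(3 + I))*(-254) = (8 + (-21 - 7*I))*(-254) = (-13 - 7*I)*(-254) = 3302 + 1778*I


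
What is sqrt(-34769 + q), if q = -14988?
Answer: I*sqrt(49757) ≈ 223.06*I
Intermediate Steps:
sqrt(-34769 + q) = sqrt(-34769 - 14988) = sqrt(-49757) = I*sqrt(49757)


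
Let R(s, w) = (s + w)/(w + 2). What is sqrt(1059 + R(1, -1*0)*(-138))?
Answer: 3*sqrt(110) ≈ 31.464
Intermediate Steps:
R(s, w) = (s + w)/(2 + w)
sqrt(1059 + R(1, -1*0)*(-138)) = sqrt(1059 + ((1 - 1*0)/(2 - 1*0))*(-138)) = sqrt(1059 + ((1 + 0)/(2 + 0))*(-138)) = sqrt(1059 + (1/2)*(-138)) = sqrt(1059 - 69) = sqrt(990) = 3*sqrt(110)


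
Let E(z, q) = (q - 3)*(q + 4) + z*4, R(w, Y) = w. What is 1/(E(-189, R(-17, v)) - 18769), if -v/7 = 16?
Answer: -1/19265 ≈ -5.1908e-5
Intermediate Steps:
v = -112 (v = -7*16 = -112)
E(z, q) = 4*z + (-3 + q)*(4 + q) (E(z, q) = (-3 + q)*(4 + q) + 4*z = 4*z + (-3 + q)*(4 + q))
1/(E(-189, R(-17, v)) - 18769) = 1/((-12 - 17 + (-17)² + 4*(-189)) - 18769) = 1/((-12 - 17 + 289 - 756) - 18769) = 1/(-496 - 18769) = 1/(-19265) = -1/19265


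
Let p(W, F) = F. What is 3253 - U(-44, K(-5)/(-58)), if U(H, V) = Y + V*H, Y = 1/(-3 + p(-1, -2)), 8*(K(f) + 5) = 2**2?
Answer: 472209/145 ≈ 3256.6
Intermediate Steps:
K(f) = -9/2 (K(f) = -5 + (1/8)*2**2 = -5 + (1/8)*4 = -5 + 1/2 = -9/2)
Y = -1/5 (Y = 1/(-3 - 2) = 1/(-5) = -1/5 ≈ -0.20000)
U(H, V) = -1/5 + H*V (U(H, V) = -1/5 + V*H = -1/5 + H*V)
3253 - U(-44, K(-5)/(-58)) = 3253 - (-1/5 - (-198)/(-58)) = 3253 - (-1/5 - (-198)*(-1)/58) = 3253 - (-1/5 - 44*9/116) = 3253 - (-1/5 - 99/29) = 3253 - 1*(-524/145) = 3253 + 524/145 = 472209/145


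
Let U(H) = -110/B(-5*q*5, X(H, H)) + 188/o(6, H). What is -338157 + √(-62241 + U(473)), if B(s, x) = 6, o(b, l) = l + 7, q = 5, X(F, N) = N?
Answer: -338157 + I*√224132190/60 ≈ -3.3816e+5 + 249.52*I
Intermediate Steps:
o(b, l) = 7 + l
U(H) = -55/3 + 188/(7 + H) (U(H) = -110/6 + 188/(7 + H) = -110*⅙ + 188/(7 + H) = -55/3 + 188/(7 + H))
-338157 + √(-62241 + U(473)) = -338157 + √(-62241 + (179 - 55*473)/(3*(7 + 473))) = -338157 + √(-62241 + (⅓)*(179 - 26015)/480) = -338157 + √(-62241 + (⅓)*(1/480)*(-25836)) = -338157 + √(-62241 - 2153/120) = -338157 + √(-7471073/120) = -338157 + I*√224132190/60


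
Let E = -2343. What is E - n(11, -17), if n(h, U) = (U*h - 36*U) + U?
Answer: -2751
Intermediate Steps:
n(h, U) = -35*U + U*h (n(h, U) = (-36*U + U*h) + U = -35*U + U*h)
E - n(11, -17) = -2343 - (-17)*(-35 + 11) = -2343 - (-17)*(-24) = -2343 - 1*408 = -2343 - 408 = -2751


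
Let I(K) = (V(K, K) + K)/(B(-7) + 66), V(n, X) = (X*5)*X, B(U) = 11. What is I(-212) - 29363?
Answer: -2036443/77 ≈ -26447.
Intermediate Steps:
V(n, X) = 5*X**2 (V(n, X) = (5*X)*X = 5*X**2)
I(K) = K/77 + 5*K**2/77 (I(K) = (5*K**2 + K)/(11 + 66) = (K + 5*K**2)/77 = (K + 5*K**2)*(1/77) = K/77 + 5*K**2/77)
I(-212) - 29363 = (1/77)*(-212)*(1 + 5*(-212)) - 29363 = (1/77)*(-212)*(1 - 1060) - 29363 = (1/77)*(-212)*(-1059) - 29363 = 224508/77 - 29363 = -2036443/77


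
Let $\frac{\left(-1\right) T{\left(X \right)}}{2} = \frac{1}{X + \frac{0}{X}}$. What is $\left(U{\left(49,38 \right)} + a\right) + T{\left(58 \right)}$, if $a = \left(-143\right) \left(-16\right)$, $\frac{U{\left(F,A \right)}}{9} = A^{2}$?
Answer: $\frac{443235}{29} \approx 15284.0$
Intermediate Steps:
$U{\left(F,A \right)} = 9 A^{2}$
$a = 2288$
$T{\left(X \right)} = - \frac{2}{X}$ ($T{\left(X \right)} = - \frac{2}{X + \frac{0}{X}} = - \frac{2}{X + 0} = - \frac{2}{X}$)
$\left(U{\left(49,38 \right)} + a\right) + T{\left(58 \right)} = \left(9 \cdot 38^{2} + 2288\right) - \frac{2}{58} = \left(9 \cdot 1444 + 2288\right) - \frac{1}{29} = \left(12996 + 2288\right) - \frac{1}{29} = 15284 - \frac{1}{29} = \frac{443235}{29}$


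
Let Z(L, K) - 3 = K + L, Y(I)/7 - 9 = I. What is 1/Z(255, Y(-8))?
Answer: 1/265 ≈ 0.0037736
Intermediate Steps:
Y(I) = 63 + 7*I
Z(L, K) = 3 + K + L (Z(L, K) = 3 + (K + L) = 3 + K + L)
1/Z(255, Y(-8)) = 1/(3 + (63 + 7*(-8)) + 255) = 1/(3 + (63 - 56) + 255) = 1/(3 + 7 + 255) = 1/265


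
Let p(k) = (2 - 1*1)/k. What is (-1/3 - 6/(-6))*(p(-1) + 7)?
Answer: 4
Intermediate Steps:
p(k) = 1/k (p(k) = (2 - 1)/k = 1/k)
(-1/3 - 6/(-6))*(p(-1) + 7) = (-1/3 - 6/(-6))*(1/(-1) + 7) = (-1*1/3 - 6*(-1/6))*(-1 + 7) = (-1/3 + 1)*6 = (2/3)*6 = 4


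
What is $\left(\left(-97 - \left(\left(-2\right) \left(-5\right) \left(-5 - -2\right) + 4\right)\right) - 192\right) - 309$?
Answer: $-572$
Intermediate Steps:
$\left(\left(-97 - \left(\left(-2\right) \left(-5\right) \left(-5 - -2\right) + 4\right)\right) - 192\right) - 309 = \left(\left(-97 - \left(10 \left(-5 + 2\right) + 4\right)\right) - 192\right) - 309 = \left(\left(-97 - \left(10 \left(-3\right) + 4\right)\right) - 192\right) - 309 = \left(\left(-97 - \left(-30 + 4\right)\right) - 192\right) - 309 = \left(\left(-97 - -26\right) - 192\right) - 309 = \left(\left(-97 + 26\right) - 192\right) - 309 = \left(-71 - 192\right) - 309 = -263 - 309 = -572$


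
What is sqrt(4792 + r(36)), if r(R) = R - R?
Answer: 2*sqrt(1198) ≈ 69.224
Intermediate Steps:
r(R) = 0
sqrt(4792 + r(36)) = sqrt(4792 + 0) = sqrt(4792) = 2*sqrt(1198)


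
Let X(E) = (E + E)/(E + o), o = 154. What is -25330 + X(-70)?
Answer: -75995/3 ≈ -25332.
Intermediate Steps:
X(E) = 2*E/(154 + E) (X(E) = (E + E)/(E + 154) = (2*E)/(154 + E) = 2*E/(154 + E))
-25330 + X(-70) = -25330 + 2*(-70)/(154 - 70) = -25330 + 2*(-70)/84 = -25330 + 2*(-70)*(1/84) = -25330 - 5/3 = -75995/3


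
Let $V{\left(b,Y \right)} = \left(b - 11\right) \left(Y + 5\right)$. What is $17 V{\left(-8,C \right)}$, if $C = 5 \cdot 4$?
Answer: $-8075$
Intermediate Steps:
$C = 20$
$V{\left(b,Y \right)} = \left(-11 + b\right) \left(5 + Y\right)$
$17 V{\left(-8,C \right)} = 17 \left(-55 - 220 + 5 \left(-8\right) + 20 \left(-8\right)\right) = 17 \left(-55 - 220 - 40 - 160\right) = 17 \left(-475\right) = -8075$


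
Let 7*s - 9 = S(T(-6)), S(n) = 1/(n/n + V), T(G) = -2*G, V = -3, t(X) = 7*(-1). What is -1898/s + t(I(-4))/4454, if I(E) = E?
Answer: -6961871/4454 ≈ -1563.1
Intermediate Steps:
t(X) = -7
S(n) = -½ (S(n) = 1/(n/n - 3) = 1/(1 - 3) = 1/(-2) = -½)
s = 17/14 (s = 9/7 + (⅐)*(-½) = 9/7 - 1/14 = 17/14 ≈ 1.2143)
-1898/s + t(I(-4))/4454 = -1898/17/14 - 7/4454 = -1898*14/17 - 7*1/4454 = -26572/17 - 7/4454 = -6961871/4454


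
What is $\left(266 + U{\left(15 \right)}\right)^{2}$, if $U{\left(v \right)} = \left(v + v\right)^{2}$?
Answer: $1359556$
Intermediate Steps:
$U{\left(v \right)} = 4 v^{2}$ ($U{\left(v \right)} = \left(2 v\right)^{2} = 4 v^{2}$)
$\left(266 + U{\left(15 \right)}\right)^{2} = \left(266 + 4 \cdot 15^{2}\right)^{2} = \left(266 + 4 \cdot 225\right)^{2} = \left(266 + 900\right)^{2} = 1166^{2} = 1359556$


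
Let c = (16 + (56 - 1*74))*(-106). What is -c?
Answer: -212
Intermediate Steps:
c = 212 (c = (16 + (56 - 74))*(-106) = (16 - 18)*(-106) = -2*(-106) = 212)
-c = -1*212 = -212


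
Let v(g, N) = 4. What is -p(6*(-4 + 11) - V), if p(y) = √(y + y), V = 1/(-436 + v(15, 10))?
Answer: -√108870/36 ≈ -9.1654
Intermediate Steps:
V = -1/432 (V = 1/(-436 + 4) = 1/(-432) = -1/432 ≈ -0.0023148)
p(y) = √2*√y (p(y) = √(2*y) = √2*√y)
-p(6*(-4 + 11) - V) = -√2*√(6*(-4 + 11) - 1*(-1/432)) = -√2*√(6*7 + 1/432) = -√2*√(42 + 1/432) = -√2*√(18145/432) = -√2*√54435/36 = -√108870/36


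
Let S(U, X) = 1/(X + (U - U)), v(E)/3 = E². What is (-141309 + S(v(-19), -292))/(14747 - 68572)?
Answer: 41262229/15716900 ≈ 2.6253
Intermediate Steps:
v(E) = 3*E²
S(U, X) = 1/X (S(U, X) = 1/(X + 0) = 1/X)
(-141309 + S(v(-19), -292))/(14747 - 68572) = (-141309 + 1/(-292))/(14747 - 68572) = (-141309 - 1/292)/(-53825) = -41262229/292*(-1/53825) = 41262229/15716900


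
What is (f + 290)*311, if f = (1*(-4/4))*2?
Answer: 89568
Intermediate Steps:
f = -2 (f = (1*(-4*¼))*2 = (1*(-1))*2 = -1*2 = -2)
(f + 290)*311 = (-2 + 290)*311 = 288*311 = 89568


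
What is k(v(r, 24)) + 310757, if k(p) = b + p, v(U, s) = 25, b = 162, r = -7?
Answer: 310944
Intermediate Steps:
k(p) = 162 + p
k(v(r, 24)) + 310757 = (162 + 25) + 310757 = 187 + 310757 = 310944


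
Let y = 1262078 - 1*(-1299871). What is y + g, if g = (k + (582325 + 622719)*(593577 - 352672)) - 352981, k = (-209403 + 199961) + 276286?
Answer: 290303600632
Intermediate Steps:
k = 266844 (k = -9442 + 276286 = 266844)
y = 2561949 (y = 1262078 + 1299871 = 2561949)
g = 290301038683 (g = (266844 + (582325 + 622719)*(593577 - 352672)) - 352981 = (266844 + 1205044*240905) - 352981 = (266844 + 290301124820) - 352981 = 290301391664 - 352981 = 290301038683)
y + g = 2561949 + 290301038683 = 290303600632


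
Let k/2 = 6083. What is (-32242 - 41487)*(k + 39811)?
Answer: -3832212233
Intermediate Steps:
k = 12166 (k = 2*6083 = 12166)
(-32242 - 41487)*(k + 39811) = (-32242 - 41487)*(12166 + 39811) = -73729*51977 = -3832212233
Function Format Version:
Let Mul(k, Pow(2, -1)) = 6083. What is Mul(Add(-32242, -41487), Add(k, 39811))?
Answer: -3832212233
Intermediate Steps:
k = 12166 (k = Mul(2, 6083) = 12166)
Mul(Add(-32242, -41487), Add(k, 39811)) = Mul(Add(-32242, -41487), Add(12166, 39811)) = Mul(-73729, 51977) = -3832212233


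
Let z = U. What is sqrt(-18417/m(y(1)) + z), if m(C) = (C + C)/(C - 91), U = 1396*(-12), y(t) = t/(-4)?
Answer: I*sqrt(13511418)/2 ≈ 1837.9*I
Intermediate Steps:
y(t) = -t/4 (y(t) = t*(-1/4) = -t/4)
U = -16752
m(C) = 2*C/(-91 + C) (m(C) = (2*C)/(-91 + C) = 2*C/(-91 + C))
z = -16752
sqrt(-18417/m(y(1)) + z) = sqrt(-18417/(2*(-1/4*1)/(-91 - 1/4*1)) - 16752) = sqrt(-18417/(2*(-1/4)/(-91 - 1/4)) - 16752) = sqrt(-18417/(2*(-1/4)/(-365/4)) - 16752) = sqrt(-18417/(2*(-1/4)*(-4/365)) - 16752) = sqrt(-18417/2/365 - 16752) = sqrt(-18417*365/2 - 16752) = sqrt(-6722205/2 - 16752) = sqrt(-6755709/2) = I*sqrt(13511418)/2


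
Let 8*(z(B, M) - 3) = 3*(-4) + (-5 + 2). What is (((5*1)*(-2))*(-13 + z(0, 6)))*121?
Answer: 57475/4 ≈ 14369.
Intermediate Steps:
z(B, M) = 9/8 (z(B, M) = 3 + (3*(-4) + (-5 + 2))/8 = 3 + (-12 - 3)/8 = 3 + (⅛)*(-15) = 3 - 15/8 = 9/8)
(((5*1)*(-2))*(-13 + z(0, 6)))*121 = (((5*1)*(-2))*(-13 + 9/8))*121 = ((5*(-2))*(-95/8))*121 = -10*(-95/8)*121 = (475/4)*121 = 57475/4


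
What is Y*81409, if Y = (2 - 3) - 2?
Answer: -244227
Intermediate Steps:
Y = -3 (Y = -1 - 2 = -3)
Y*81409 = -3*81409 = -244227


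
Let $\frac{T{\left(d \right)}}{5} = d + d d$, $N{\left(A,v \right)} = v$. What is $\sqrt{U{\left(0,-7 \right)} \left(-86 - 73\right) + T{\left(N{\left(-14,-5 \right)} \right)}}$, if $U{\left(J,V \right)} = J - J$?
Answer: $10$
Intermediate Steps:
$U{\left(J,V \right)} = 0$
$T{\left(d \right)} = 5 d + 5 d^{2}$ ($T{\left(d \right)} = 5 \left(d + d d\right) = 5 \left(d + d^{2}\right) = 5 d + 5 d^{2}$)
$\sqrt{U{\left(0,-7 \right)} \left(-86 - 73\right) + T{\left(N{\left(-14,-5 \right)} \right)}} = \sqrt{0 \left(-86 - 73\right) + 5 \left(-5\right) \left(1 - 5\right)} = \sqrt{0 \left(-159\right) + 5 \left(-5\right) \left(-4\right)} = \sqrt{0 + 100} = \sqrt{100} = 10$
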